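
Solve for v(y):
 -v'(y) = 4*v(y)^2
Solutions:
 v(y) = 1/(C1 + 4*y)


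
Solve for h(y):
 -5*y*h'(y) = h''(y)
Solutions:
 h(y) = C1 + C2*erf(sqrt(10)*y/2)


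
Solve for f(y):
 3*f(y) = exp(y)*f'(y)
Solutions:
 f(y) = C1*exp(-3*exp(-y))


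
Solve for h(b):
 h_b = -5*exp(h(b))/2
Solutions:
 h(b) = log(1/(C1 + 5*b)) + log(2)


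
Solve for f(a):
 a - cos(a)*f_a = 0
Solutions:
 f(a) = C1 + Integral(a/cos(a), a)


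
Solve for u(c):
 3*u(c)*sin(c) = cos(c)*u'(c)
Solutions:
 u(c) = C1/cos(c)^3


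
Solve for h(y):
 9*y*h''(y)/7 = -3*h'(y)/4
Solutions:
 h(y) = C1 + C2*y^(5/12)


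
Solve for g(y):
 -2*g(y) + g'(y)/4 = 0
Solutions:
 g(y) = C1*exp(8*y)


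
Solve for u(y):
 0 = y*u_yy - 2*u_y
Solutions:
 u(y) = C1 + C2*y^3


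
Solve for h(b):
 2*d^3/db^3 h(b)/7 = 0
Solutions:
 h(b) = C1 + C2*b + C3*b^2


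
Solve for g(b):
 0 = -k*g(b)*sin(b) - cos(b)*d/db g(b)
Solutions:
 g(b) = C1*exp(k*log(cos(b)))


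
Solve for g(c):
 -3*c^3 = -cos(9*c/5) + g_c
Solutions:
 g(c) = C1 - 3*c^4/4 + 5*sin(9*c/5)/9


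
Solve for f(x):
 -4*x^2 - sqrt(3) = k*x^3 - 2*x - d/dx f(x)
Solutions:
 f(x) = C1 + k*x^4/4 + 4*x^3/3 - x^2 + sqrt(3)*x


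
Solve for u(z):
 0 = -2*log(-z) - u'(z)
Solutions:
 u(z) = C1 - 2*z*log(-z) + 2*z


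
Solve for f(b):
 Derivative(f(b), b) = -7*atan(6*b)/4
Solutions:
 f(b) = C1 - 7*b*atan(6*b)/4 + 7*log(36*b^2 + 1)/48


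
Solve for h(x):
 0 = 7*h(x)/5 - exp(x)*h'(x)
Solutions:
 h(x) = C1*exp(-7*exp(-x)/5)


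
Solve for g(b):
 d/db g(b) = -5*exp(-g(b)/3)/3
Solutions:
 g(b) = 3*log(C1 - 5*b/9)


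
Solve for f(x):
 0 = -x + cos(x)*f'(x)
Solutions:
 f(x) = C1 + Integral(x/cos(x), x)


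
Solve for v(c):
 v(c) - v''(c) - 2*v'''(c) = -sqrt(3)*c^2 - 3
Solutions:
 v(c) = C1*exp(-c*((6*sqrt(78) + 53)^(-1/3) + 2 + (6*sqrt(78) + 53)^(1/3))/12)*sin(sqrt(3)*c*(-(6*sqrt(78) + 53)^(1/3) + (6*sqrt(78) + 53)^(-1/3))/12) + C2*exp(-c*((6*sqrt(78) + 53)^(-1/3) + 2 + (6*sqrt(78) + 53)^(1/3))/12)*cos(sqrt(3)*c*(-(6*sqrt(78) + 53)^(1/3) + (6*sqrt(78) + 53)^(-1/3))/12) + C3*exp(c*(-1 + (6*sqrt(78) + 53)^(-1/3) + (6*sqrt(78) + 53)^(1/3))/6) - sqrt(3)*c^2 - 2*sqrt(3) - 3


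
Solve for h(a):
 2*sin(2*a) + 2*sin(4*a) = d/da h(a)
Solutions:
 h(a) = C1 - cos(2*a) - cos(4*a)/2


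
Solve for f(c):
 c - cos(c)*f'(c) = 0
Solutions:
 f(c) = C1 + Integral(c/cos(c), c)


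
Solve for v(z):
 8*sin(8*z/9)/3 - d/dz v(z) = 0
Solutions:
 v(z) = C1 - 3*cos(8*z/9)


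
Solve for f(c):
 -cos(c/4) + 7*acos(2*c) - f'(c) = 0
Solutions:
 f(c) = C1 + 7*c*acos(2*c) - 7*sqrt(1 - 4*c^2)/2 - 4*sin(c/4)


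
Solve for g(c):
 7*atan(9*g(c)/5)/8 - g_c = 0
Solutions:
 Integral(1/atan(9*_y/5), (_y, g(c))) = C1 + 7*c/8


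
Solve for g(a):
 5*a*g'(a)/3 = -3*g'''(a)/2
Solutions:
 g(a) = C1 + Integral(C2*airyai(-30^(1/3)*a/3) + C3*airybi(-30^(1/3)*a/3), a)


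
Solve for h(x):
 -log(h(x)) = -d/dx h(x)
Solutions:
 li(h(x)) = C1 + x


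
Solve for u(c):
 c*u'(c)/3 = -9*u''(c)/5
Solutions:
 u(c) = C1 + C2*erf(sqrt(30)*c/18)


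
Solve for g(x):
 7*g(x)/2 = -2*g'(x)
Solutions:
 g(x) = C1*exp(-7*x/4)


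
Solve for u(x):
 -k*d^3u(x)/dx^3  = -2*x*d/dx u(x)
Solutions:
 u(x) = C1 + Integral(C2*airyai(2^(1/3)*x*(1/k)^(1/3)) + C3*airybi(2^(1/3)*x*(1/k)^(1/3)), x)


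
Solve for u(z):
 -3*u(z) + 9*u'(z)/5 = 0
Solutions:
 u(z) = C1*exp(5*z/3)


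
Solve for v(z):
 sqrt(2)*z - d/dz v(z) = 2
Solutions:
 v(z) = C1 + sqrt(2)*z^2/2 - 2*z


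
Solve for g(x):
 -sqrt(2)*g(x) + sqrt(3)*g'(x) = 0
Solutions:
 g(x) = C1*exp(sqrt(6)*x/3)


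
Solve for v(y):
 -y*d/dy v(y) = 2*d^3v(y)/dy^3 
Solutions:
 v(y) = C1 + Integral(C2*airyai(-2^(2/3)*y/2) + C3*airybi(-2^(2/3)*y/2), y)


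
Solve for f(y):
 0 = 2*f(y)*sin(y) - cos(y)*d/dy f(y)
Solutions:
 f(y) = C1/cos(y)^2


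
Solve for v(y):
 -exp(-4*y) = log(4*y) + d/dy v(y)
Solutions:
 v(y) = C1 - y*log(y) + y*(1 - 2*log(2)) + exp(-4*y)/4


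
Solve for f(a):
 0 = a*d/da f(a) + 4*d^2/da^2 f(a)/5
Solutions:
 f(a) = C1 + C2*erf(sqrt(10)*a/4)


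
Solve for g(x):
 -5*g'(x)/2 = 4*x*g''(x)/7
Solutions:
 g(x) = C1 + C2/x^(27/8)


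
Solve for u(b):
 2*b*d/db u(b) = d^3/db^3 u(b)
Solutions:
 u(b) = C1 + Integral(C2*airyai(2^(1/3)*b) + C3*airybi(2^(1/3)*b), b)


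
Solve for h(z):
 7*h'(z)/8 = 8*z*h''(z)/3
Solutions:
 h(z) = C1 + C2*z^(85/64)


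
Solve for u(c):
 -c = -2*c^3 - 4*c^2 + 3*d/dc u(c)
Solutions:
 u(c) = C1 + c^4/6 + 4*c^3/9 - c^2/6


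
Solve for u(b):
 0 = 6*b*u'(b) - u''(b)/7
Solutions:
 u(b) = C1 + C2*erfi(sqrt(21)*b)


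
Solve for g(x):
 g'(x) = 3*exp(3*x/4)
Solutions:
 g(x) = C1 + 4*exp(3*x/4)


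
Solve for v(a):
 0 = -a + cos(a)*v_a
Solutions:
 v(a) = C1 + Integral(a/cos(a), a)


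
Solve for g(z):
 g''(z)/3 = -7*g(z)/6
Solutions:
 g(z) = C1*sin(sqrt(14)*z/2) + C2*cos(sqrt(14)*z/2)


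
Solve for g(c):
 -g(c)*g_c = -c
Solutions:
 g(c) = -sqrt(C1 + c^2)
 g(c) = sqrt(C1 + c^2)


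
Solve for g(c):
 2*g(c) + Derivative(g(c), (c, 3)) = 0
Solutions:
 g(c) = C3*exp(-2^(1/3)*c) + (C1*sin(2^(1/3)*sqrt(3)*c/2) + C2*cos(2^(1/3)*sqrt(3)*c/2))*exp(2^(1/3)*c/2)


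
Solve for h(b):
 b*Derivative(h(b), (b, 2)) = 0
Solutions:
 h(b) = C1 + C2*b


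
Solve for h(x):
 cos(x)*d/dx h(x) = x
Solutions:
 h(x) = C1 + Integral(x/cos(x), x)


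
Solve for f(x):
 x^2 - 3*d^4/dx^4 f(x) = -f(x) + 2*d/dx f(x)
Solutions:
 f(x) = C1*exp(x*(-2^(2/3) + 2^(1/3) + 2)/6)*sin(2^(1/3)*sqrt(3)*x*(1 + 2^(1/3))/6) + C2*exp(x*(-2^(2/3) + 2^(1/3) + 2)/6)*cos(2^(1/3)*sqrt(3)*x*(1 + 2^(1/3))/6) + C3*exp(-x) + C4*exp(x*(-2^(1/3) + 1 + 2^(2/3))/3) - x^2 - 4*x - 8


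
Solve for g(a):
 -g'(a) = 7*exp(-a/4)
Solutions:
 g(a) = C1 + 28*exp(-a/4)


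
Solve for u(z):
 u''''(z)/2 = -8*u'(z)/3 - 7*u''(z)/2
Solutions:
 u(z) = C1 + C2*exp(-3^(1/3)*z*(-(24 + sqrt(1605))^(1/3) + 7*3^(1/3)/(24 + sqrt(1605))^(1/3))/6)*sin(3^(1/6)*z*(21/(24 + sqrt(1605))^(1/3) + 3^(2/3)*(24 + sqrt(1605))^(1/3))/6) + C3*exp(-3^(1/3)*z*(-(24 + sqrt(1605))^(1/3) + 7*3^(1/3)/(24 + sqrt(1605))^(1/3))/6)*cos(3^(1/6)*z*(21/(24 + sqrt(1605))^(1/3) + 3^(2/3)*(24 + sqrt(1605))^(1/3))/6) + C4*exp(3^(1/3)*z*(-(24 + sqrt(1605))^(1/3) + 7*3^(1/3)/(24 + sqrt(1605))^(1/3))/3)


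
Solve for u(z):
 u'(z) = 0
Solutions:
 u(z) = C1


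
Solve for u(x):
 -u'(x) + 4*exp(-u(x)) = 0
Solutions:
 u(x) = log(C1 + 4*x)


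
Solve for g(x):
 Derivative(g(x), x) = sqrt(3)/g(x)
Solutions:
 g(x) = -sqrt(C1 + 2*sqrt(3)*x)
 g(x) = sqrt(C1 + 2*sqrt(3)*x)


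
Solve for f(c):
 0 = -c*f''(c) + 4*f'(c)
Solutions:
 f(c) = C1 + C2*c^5


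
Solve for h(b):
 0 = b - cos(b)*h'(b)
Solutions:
 h(b) = C1 + Integral(b/cos(b), b)


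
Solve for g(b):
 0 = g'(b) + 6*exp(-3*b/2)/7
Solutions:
 g(b) = C1 + 4*exp(-3*b/2)/7


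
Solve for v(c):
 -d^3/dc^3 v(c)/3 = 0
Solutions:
 v(c) = C1 + C2*c + C3*c^2


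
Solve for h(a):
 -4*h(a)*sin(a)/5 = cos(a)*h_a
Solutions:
 h(a) = C1*cos(a)^(4/5)


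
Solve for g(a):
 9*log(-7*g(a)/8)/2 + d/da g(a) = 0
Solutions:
 2*Integral(1/(log(-_y) - 3*log(2) + log(7)), (_y, g(a)))/9 = C1 - a


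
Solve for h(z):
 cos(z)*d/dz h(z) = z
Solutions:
 h(z) = C1 + Integral(z/cos(z), z)


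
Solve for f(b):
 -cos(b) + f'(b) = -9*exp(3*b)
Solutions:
 f(b) = C1 - 3*exp(3*b) + sin(b)


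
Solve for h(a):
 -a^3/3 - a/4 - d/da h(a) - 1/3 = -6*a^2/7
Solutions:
 h(a) = C1 - a^4/12 + 2*a^3/7 - a^2/8 - a/3


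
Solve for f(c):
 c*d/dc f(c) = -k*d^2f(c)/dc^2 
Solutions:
 f(c) = C1 + C2*sqrt(k)*erf(sqrt(2)*c*sqrt(1/k)/2)


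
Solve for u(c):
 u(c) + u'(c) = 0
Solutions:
 u(c) = C1*exp(-c)


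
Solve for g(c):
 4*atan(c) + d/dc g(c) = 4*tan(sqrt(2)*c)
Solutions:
 g(c) = C1 - 4*c*atan(c) + 2*log(c^2 + 1) - 2*sqrt(2)*log(cos(sqrt(2)*c))


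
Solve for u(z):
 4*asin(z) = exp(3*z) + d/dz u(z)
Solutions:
 u(z) = C1 + 4*z*asin(z) + 4*sqrt(1 - z^2) - exp(3*z)/3


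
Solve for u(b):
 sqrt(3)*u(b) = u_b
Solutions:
 u(b) = C1*exp(sqrt(3)*b)


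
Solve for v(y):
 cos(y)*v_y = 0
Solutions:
 v(y) = C1


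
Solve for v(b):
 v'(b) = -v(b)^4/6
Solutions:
 v(b) = 2^(1/3)*(1/(C1 + b))^(1/3)
 v(b) = 2^(1/3)*(-1 - sqrt(3)*I)*(1/(C1 + b))^(1/3)/2
 v(b) = 2^(1/3)*(-1 + sqrt(3)*I)*(1/(C1 + b))^(1/3)/2


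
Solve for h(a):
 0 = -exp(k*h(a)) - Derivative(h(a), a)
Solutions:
 h(a) = Piecewise((log(1/(C1*k + a*k))/k, Ne(k, 0)), (nan, True))
 h(a) = Piecewise((C1 - a, Eq(k, 0)), (nan, True))


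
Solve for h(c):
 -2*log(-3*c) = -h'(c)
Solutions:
 h(c) = C1 + 2*c*log(-c) + 2*c*(-1 + log(3))


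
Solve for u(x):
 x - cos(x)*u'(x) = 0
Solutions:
 u(x) = C1 + Integral(x/cos(x), x)


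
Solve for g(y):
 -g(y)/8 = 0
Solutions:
 g(y) = 0


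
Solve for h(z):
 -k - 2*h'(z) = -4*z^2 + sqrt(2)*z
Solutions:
 h(z) = C1 - k*z/2 + 2*z^3/3 - sqrt(2)*z^2/4


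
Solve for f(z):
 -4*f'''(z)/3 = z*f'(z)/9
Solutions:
 f(z) = C1 + Integral(C2*airyai(-18^(1/3)*z/6) + C3*airybi(-18^(1/3)*z/6), z)


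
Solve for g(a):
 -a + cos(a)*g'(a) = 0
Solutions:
 g(a) = C1 + Integral(a/cos(a), a)


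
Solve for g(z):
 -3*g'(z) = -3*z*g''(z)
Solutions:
 g(z) = C1 + C2*z^2


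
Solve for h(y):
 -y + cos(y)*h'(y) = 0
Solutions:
 h(y) = C1 + Integral(y/cos(y), y)


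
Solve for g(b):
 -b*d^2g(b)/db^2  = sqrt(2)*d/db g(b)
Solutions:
 g(b) = C1 + C2*b^(1 - sqrt(2))


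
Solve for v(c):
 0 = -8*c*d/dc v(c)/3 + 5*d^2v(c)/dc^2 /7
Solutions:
 v(c) = C1 + C2*erfi(2*sqrt(105)*c/15)


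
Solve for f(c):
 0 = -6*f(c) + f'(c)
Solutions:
 f(c) = C1*exp(6*c)


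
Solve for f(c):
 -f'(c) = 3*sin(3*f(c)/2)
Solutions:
 f(c) = -2*acos((-C1 - exp(9*c))/(C1 - exp(9*c)))/3 + 4*pi/3
 f(c) = 2*acos((-C1 - exp(9*c))/(C1 - exp(9*c)))/3


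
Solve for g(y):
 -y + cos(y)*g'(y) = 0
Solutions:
 g(y) = C1 + Integral(y/cos(y), y)


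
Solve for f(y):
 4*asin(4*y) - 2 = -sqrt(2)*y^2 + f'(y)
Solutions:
 f(y) = C1 + sqrt(2)*y^3/3 + 4*y*asin(4*y) - 2*y + sqrt(1 - 16*y^2)


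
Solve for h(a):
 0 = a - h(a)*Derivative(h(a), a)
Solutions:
 h(a) = -sqrt(C1 + a^2)
 h(a) = sqrt(C1 + a^2)


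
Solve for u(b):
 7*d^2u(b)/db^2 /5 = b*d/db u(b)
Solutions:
 u(b) = C1 + C2*erfi(sqrt(70)*b/14)


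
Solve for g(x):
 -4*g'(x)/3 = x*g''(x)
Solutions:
 g(x) = C1 + C2/x^(1/3)


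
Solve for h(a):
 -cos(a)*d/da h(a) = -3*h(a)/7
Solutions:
 h(a) = C1*(sin(a) + 1)^(3/14)/(sin(a) - 1)^(3/14)


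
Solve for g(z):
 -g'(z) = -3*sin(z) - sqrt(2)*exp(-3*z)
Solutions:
 g(z) = C1 - 3*cos(z) - sqrt(2)*exp(-3*z)/3


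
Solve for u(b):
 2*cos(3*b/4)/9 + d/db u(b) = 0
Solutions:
 u(b) = C1 - 8*sin(3*b/4)/27


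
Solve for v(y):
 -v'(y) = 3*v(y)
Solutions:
 v(y) = C1*exp(-3*y)


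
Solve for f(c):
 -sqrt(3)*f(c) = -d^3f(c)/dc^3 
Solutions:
 f(c) = C3*exp(3^(1/6)*c) + (C1*sin(3^(2/3)*c/2) + C2*cos(3^(2/3)*c/2))*exp(-3^(1/6)*c/2)


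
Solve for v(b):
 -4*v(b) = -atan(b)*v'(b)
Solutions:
 v(b) = C1*exp(4*Integral(1/atan(b), b))


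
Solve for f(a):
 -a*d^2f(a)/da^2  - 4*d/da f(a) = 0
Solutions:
 f(a) = C1 + C2/a^3


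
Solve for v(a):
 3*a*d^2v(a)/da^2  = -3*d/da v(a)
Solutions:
 v(a) = C1 + C2*log(a)


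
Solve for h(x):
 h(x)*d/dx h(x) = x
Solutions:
 h(x) = -sqrt(C1 + x^2)
 h(x) = sqrt(C1 + x^2)


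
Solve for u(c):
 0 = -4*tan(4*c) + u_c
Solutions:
 u(c) = C1 - log(cos(4*c))


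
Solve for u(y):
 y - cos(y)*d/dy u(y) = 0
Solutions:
 u(y) = C1 + Integral(y/cos(y), y)


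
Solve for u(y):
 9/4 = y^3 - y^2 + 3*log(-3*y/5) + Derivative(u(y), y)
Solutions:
 u(y) = C1 - y^4/4 + y^3/3 - 3*y*log(-y) + y*(-3*log(3) + 3*log(5) + 21/4)


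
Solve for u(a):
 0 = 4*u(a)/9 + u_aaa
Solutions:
 u(a) = C3*exp(-2^(2/3)*3^(1/3)*a/3) + (C1*sin(2^(2/3)*3^(5/6)*a/6) + C2*cos(2^(2/3)*3^(5/6)*a/6))*exp(2^(2/3)*3^(1/3)*a/6)


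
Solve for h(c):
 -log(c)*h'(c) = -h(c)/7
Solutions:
 h(c) = C1*exp(li(c)/7)


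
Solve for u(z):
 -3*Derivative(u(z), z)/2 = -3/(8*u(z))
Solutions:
 u(z) = -sqrt(C1 + 2*z)/2
 u(z) = sqrt(C1 + 2*z)/2


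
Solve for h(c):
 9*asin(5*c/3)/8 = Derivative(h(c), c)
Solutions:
 h(c) = C1 + 9*c*asin(5*c/3)/8 + 9*sqrt(9 - 25*c^2)/40


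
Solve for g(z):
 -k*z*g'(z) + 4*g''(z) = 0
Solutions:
 g(z) = Piecewise((-sqrt(2)*sqrt(pi)*C1*erf(sqrt(2)*z*sqrt(-k)/4)/sqrt(-k) - C2, (k > 0) | (k < 0)), (-C1*z - C2, True))


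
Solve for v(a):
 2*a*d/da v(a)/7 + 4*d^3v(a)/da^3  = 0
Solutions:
 v(a) = C1 + Integral(C2*airyai(-14^(2/3)*a/14) + C3*airybi(-14^(2/3)*a/14), a)


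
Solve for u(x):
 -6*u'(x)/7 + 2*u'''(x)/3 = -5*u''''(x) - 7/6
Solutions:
 u(x) = C1 + C2*exp(-x*(28*7^(1/3)/(135*sqrt(163689) + 54619)^(1/3) + 28 + 7^(2/3)*(135*sqrt(163689) + 54619)^(1/3))/630)*sin(sqrt(3)*7^(1/3)*x*(-7^(1/3)*(135*sqrt(163689) + 54619)^(1/3) + 28/(135*sqrt(163689) + 54619)^(1/3))/630) + C3*exp(-x*(28*7^(1/3)/(135*sqrt(163689) + 54619)^(1/3) + 28 + 7^(2/3)*(135*sqrt(163689) + 54619)^(1/3))/630)*cos(sqrt(3)*7^(1/3)*x*(-7^(1/3)*(135*sqrt(163689) + 54619)^(1/3) + 28/(135*sqrt(163689) + 54619)^(1/3))/630) + C4*exp(x*(-14 + 28*7^(1/3)/(135*sqrt(163689) + 54619)^(1/3) + 7^(2/3)*(135*sqrt(163689) + 54619)^(1/3))/315) + 49*x/36


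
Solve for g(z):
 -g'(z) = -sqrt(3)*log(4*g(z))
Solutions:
 -sqrt(3)*Integral(1/(log(_y) + 2*log(2)), (_y, g(z)))/3 = C1 - z


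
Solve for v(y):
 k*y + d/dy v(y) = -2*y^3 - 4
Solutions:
 v(y) = C1 - k*y^2/2 - y^4/2 - 4*y


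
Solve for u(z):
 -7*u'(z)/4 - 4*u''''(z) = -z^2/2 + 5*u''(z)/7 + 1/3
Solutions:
 u(z) = C1 + C2*exp(-42^(1/3)*z*(-(3087 + sqrt(9571569))^(1/3) + 10*42^(1/3)/(3087 + sqrt(9571569))^(1/3))/168)*sin(14^(1/3)*3^(1/6)*z*(30*14^(1/3)/(3087 + sqrt(9571569))^(1/3) + 3^(2/3)*(3087 + sqrt(9571569))^(1/3))/168) + C3*exp(-42^(1/3)*z*(-(3087 + sqrt(9571569))^(1/3) + 10*42^(1/3)/(3087 + sqrt(9571569))^(1/3))/168)*cos(14^(1/3)*3^(1/6)*z*(30*14^(1/3)/(3087 + sqrt(9571569))^(1/3) + 3^(2/3)*(3087 + sqrt(9571569))^(1/3))/168) + C4*exp(42^(1/3)*z*(-(3087 + sqrt(9571569))^(1/3) + 10*42^(1/3)/(3087 + sqrt(9571569))^(1/3))/84) + 2*z^3/21 - 40*z^2/343 - 4804*z/50421


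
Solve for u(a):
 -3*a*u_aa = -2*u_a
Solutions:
 u(a) = C1 + C2*a^(5/3)


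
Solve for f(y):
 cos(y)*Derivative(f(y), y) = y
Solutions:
 f(y) = C1 + Integral(y/cos(y), y)


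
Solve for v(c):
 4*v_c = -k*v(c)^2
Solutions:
 v(c) = 4/(C1 + c*k)


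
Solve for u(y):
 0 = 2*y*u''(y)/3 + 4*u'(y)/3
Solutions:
 u(y) = C1 + C2/y


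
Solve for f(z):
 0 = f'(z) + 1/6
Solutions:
 f(z) = C1 - z/6


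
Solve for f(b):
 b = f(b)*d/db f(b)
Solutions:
 f(b) = -sqrt(C1 + b^2)
 f(b) = sqrt(C1 + b^2)


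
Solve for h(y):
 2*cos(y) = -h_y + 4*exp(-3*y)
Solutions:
 h(y) = C1 - 2*sin(y) - 4*exp(-3*y)/3


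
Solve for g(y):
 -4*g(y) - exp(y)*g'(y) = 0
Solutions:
 g(y) = C1*exp(4*exp(-y))


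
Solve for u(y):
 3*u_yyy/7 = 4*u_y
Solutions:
 u(y) = C1 + C2*exp(-2*sqrt(21)*y/3) + C3*exp(2*sqrt(21)*y/3)


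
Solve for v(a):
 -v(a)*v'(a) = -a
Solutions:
 v(a) = -sqrt(C1 + a^2)
 v(a) = sqrt(C1 + a^2)


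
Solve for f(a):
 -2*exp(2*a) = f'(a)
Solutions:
 f(a) = C1 - exp(2*a)


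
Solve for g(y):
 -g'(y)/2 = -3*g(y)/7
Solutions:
 g(y) = C1*exp(6*y/7)


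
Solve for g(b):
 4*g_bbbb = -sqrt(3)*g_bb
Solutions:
 g(b) = C1 + C2*b + C3*sin(3^(1/4)*b/2) + C4*cos(3^(1/4)*b/2)


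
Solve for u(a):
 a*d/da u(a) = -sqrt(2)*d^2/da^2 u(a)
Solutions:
 u(a) = C1 + C2*erf(2^(1/4)*a/2)


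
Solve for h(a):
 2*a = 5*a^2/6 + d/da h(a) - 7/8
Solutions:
 h(a) = C1 - 5*a^3/18 + a^2 + 7*a/8


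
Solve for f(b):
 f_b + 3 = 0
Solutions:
 f(b) = C1 - 3*b


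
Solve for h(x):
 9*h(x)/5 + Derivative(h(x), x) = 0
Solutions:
 h(x) = C1*exp(-9*x/5)


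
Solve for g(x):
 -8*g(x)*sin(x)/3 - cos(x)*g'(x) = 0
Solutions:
 g(x) = C1*cos(x)^(8/3)


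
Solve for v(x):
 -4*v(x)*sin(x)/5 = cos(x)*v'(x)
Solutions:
 v(x) = C1*cos(x)^(4/5)


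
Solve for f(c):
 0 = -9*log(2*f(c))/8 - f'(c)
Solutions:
 8*Integral(1/(log(_y) + log(2)), (_y, f(c)))/9 = C1 - c


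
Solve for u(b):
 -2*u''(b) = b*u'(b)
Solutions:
 u(b) = C1 + C2*erf(b/2)


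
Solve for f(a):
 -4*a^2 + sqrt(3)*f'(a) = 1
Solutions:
 f(a) = C1 + 4*sqrt(3)*a^3/9 + sqrt(3)*a/3


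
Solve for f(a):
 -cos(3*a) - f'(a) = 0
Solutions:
 f(a) = C1 - sin(3*a)/3


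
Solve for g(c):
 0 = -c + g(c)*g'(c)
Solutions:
 g(c) = -sqrt(C1 + c^2)
 g(c) = sqrt(C1 + c^2)


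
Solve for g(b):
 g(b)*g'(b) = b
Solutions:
 g(b) = -sqrt(C1 + b^2)
 g(b) = sqrt(C1 + b^2)


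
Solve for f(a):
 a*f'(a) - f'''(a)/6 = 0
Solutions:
 f(a) = C1 + Integral(C2*airyai(6^(1/3)*a) + C3*airybi(6^(1/3)*a), a)


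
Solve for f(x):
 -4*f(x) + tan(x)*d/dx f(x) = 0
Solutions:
 f(x) = C1*sin(x)^4


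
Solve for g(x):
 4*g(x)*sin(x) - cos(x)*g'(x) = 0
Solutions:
 g(x) = C1/cos(x)^4


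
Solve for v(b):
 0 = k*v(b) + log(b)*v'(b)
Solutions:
 v(b) = C1*exp(-k*li(b))


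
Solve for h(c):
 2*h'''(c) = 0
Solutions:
 h(c) = C1 + C2*c + C3*c^2


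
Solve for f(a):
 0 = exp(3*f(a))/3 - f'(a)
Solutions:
 f(a) = log(-1/(C1 + a))/3
 f(a) = log((-1/(C1 + a))^(1/3)*(-1 - sqrt(3)*I)/2)
 f(a) = log((-1/(C1 + a))^(1/3)*(-1 + sqrt(3)*I)/2)


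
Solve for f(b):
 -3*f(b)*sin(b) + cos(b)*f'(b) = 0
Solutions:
 f(b) = C1/cos(b)^3


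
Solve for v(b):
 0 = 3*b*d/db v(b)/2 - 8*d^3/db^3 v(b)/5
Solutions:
 v(b) = C1 + Integral(C2*airyai(15^(1/3)*2^(2/3)*b/4) + C3*airybi(15^(1/3)*2^(2/3)*b/4), b)


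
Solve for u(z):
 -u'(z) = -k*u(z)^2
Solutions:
 u(z) = -1/(C1 + k*z)


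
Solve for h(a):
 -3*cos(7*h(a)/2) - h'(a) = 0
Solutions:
 h(a) = -2*asin((C1 + exp(21*a))/(C1 - exp(21*a)))/7 + 2*pi/7
 h(a) = 2*asin((C1 + exp(21*a))/(C1 - exp(21*a)))/7


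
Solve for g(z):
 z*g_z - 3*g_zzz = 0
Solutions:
 g(z) = C1 + Integral(C2*airyai(3^(2/3)*z/3) + C3*airybi(3^(2/3)*z/3), z)


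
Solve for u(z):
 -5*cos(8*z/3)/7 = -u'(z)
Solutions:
 u(z) = C1 + 15*sin(8*z/3)/56


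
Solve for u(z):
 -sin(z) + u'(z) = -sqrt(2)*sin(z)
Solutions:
 u(z) = C1 - cos(z) + sqrt(2)*cos(z)


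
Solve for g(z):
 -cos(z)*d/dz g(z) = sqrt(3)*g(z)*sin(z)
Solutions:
 g(z) = C1*cos(z)^(sqrt(3))


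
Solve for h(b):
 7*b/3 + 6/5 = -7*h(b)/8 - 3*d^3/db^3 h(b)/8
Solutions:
 h(b) = C3*exp(-3^(2/3)*7^(1/3)*b/3) - 8*b/3 + (C1*sin(3^(1/6)*7^(1/3)*b/2) + C2*cos(3^(1/6)*7^(1/3)*b/2))*exp(3^(2/3)*7^(1/3)*b/6) - 48/35


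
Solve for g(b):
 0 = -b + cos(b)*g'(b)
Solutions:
 g(b) = C1 + Integral(b/cos(b), b)


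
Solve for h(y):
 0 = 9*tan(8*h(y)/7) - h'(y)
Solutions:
 h(y) = -7*asin(C1*exp(72*y/7))/8 + 7*pi/8
 h(y) = 7*asin(C1*exp(72*y/7))/8


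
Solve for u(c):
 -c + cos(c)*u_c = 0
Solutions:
 u(c) = C1 + Integral(c/cos(c), c)


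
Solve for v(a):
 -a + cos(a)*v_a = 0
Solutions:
 v(a) = C1 + Integral(a/cos(a), a)


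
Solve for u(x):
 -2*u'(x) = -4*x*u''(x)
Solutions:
 u(x) = C1 + C2*x^(3/2)


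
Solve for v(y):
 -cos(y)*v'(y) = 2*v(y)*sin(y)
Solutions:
 v(y) = C1*cos(y)^2


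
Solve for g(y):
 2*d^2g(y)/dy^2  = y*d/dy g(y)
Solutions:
 g(y) = C1 + C2*erfi(y/2)


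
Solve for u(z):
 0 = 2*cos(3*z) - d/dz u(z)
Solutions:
 u(z) = C1 + 2*sin(3*z)/3


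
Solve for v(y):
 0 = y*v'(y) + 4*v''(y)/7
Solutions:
 v(y) = C1 + C2*erf(sqrt(14)*y/4)


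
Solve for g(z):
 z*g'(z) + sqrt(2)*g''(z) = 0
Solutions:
 g(z) = C1 + C2*erf(2^(1/4)*z/2)


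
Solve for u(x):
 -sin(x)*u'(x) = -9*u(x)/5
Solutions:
 u(x) = C1*(cos(x) - 1)^(9/10)/(cos(x) + 1)^(9/10)


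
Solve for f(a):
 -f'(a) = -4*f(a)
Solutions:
 f(a) = C1*exp(4*a)


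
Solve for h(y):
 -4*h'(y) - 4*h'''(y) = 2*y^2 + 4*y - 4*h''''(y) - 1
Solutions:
 h(y) = C1 + C2*exp(y*(-2^(2/3)*(3*sqrt(93) + 29)^(1/3) - 2*2^(1/3)/(3*sqrt(93) + 29)^(1/3) + 4)/12)*sin(2^(1/3)*sqrt(3)*y*(-2^(1/3)*(3*sqrt(93) + 29)^(1/3) + 2/(3*sqrt(93) + 29)^(1/3))/12) + C3*exp(y*(-2^(2/3)*(3*sqrt(93) + 29)^(1/3) - 2*2^(1/3)/(3*sqrt(93) + 29)^(1/3) + 4)/12)*cos(2^(1/3)*sqrt(3)*y*(-2^(1/3)*(3*sqrt(93) + 29)^(1/3) + 2/(3*sqrt(93) + 29)^(1/3))/12) + C4*exp(y*(2*2^(1/3)/(3*sqrt(93) + 29)^(1/3) + 2 + 2^(2/3)*(3*sqrt(93) + 29)^(1/3))/6) - y^3/6 - y^2/2 + 5*y/4


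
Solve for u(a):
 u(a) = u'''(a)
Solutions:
 u(a) = C3*exp(a) + (C1*sin(sqrt(3)*a/2) + C2*cos(sqrt(3)*a/2))*exp(-a/2)


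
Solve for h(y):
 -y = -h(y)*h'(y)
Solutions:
 h(y) = -sqrt(C1 + y^2)
 h(y) = sqrt(C1 + y^2)


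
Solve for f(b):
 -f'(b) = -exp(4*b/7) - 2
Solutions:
 f(b) = C1 + 2*b + 7*exp(4*b/7)/4


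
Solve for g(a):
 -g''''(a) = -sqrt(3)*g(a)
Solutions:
 g(a) = C1*exp(-3^(1/8)*a) + C2*exp(3^(1/8)*a) + C3*sin(3^(1/8)*a) + C4*cos(3^(1/8)*a)


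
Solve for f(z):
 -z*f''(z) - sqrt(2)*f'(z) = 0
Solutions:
 f(z) = C1 + C2*z^(1 - sqrt(2))


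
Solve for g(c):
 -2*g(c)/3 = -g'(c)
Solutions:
 g(c) = C1*exp(2*c/3)


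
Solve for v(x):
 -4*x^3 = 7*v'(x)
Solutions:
 v(x) = C1 - x^4/7


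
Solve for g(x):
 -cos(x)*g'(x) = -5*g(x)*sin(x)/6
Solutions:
 g(x) = C1/cos(x)^(5/6)


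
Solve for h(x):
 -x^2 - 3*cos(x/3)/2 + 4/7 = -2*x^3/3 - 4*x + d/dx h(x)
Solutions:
 h(x) = C1 + x^4/6 - x^3/3 + 2*x^2 + 4*x/7 - 9*sin(x/3)/2


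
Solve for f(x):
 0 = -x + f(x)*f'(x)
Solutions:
 f(x) = -sqrt(C1 + x^2)
 f(x) = sqrt(C1 + x^2)


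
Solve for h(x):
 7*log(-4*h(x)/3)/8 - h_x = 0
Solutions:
 -8*Integral(1/(log(-_y) - log(3) + 2*log(2)), (_y, h(x)))/7 = C1 - x


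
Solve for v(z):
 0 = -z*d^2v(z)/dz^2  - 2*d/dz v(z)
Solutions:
 v(z) = C1 + C2/z


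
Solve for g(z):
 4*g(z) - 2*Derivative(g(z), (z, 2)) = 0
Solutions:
 g(z) = C1*exp(-sqrt(2)*z) + C2*exp(sqrt(2)*z)


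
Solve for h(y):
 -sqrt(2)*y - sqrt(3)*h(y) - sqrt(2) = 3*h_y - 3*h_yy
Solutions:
 h(y) = C1*exp(y*(3 + sqrt(3)*sqrt(3 + 4*sqrt(3)))/6) + C2*exp(y*(-sqrt(3)*sqrt(3 + 4*sqrt(3)) + 3)/6) - sqrt(6)*y/3 - sqrt(6)/3 + sqrt(2)


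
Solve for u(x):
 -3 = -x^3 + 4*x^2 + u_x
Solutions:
 u(x) = C1 + x^4/4 - 4*x^3/3 - 3*x


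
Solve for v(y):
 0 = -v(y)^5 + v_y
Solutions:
 v(y) = -(-1/(C1 + 4*y))^(1/4)
 v(y) = (-1/(C1 + 4*y))^(1/4)
 v(y) = -I*(-1/(C1 + 4*y))^(1/4)
 v(y) = I*(-1/(C1 + 4*y))^(1/4)


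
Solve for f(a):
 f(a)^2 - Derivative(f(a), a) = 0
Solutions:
 f(a) = -1/(C1 + a)


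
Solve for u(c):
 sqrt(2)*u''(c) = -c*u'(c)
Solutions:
 u(c) = C1 + C2*erf(2^(1/4)*c/2)


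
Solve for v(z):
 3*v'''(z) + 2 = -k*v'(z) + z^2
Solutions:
 v(z) = C1 + C2*exp(-sqrt(3)*z*sqrt(-k)/3) + C3*exp(sqrt(3)*z*sqrt(-k)/3) + z^3/(3*k) - 2*z/k - 6*z/k^2


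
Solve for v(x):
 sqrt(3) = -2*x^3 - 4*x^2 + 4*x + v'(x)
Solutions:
 v(x) = C1 + x^4/2 + 4*x^3/3 - 2*x^2 + sqrt(3)*x


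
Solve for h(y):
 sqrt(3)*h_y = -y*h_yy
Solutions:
 h(y) = C1 + C2*y^(1 - sqrt(3))


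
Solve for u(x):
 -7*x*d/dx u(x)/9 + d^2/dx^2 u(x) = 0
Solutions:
 u(x) = C1 + C2*erfi(sqrt(14)*x/6)


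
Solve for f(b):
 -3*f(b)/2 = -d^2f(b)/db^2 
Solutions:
 f(b) = C1*exp(-sqrt(6)*b/2) + C2*exp(sqrt(6)*b/2)


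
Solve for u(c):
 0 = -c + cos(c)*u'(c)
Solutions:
 u(c) = C1 + Integral(c/cos(c), c)


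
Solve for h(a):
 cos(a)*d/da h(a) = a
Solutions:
 h(a) = C1 + Integral(a/cos(a), a)


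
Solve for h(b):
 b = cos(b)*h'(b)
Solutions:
 h(b) = C1 + Integral(b/cos(b), b)


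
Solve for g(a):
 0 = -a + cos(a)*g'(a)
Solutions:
 g(a) = C1 + Integral(a/cos(a), a)


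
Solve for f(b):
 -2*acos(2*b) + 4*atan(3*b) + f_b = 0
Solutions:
 f(b) = C1 + 2*b*acos(2*b) - 4*b*atan(3*b) - sqrt(1 - 4*b^2) + 2*log(9*b^2 + 1)/3


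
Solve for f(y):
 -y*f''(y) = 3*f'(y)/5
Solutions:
 f(y) = C1 + C2*y^(2/5)


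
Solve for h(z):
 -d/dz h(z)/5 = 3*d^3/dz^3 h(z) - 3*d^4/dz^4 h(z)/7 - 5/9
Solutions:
 h(z) = C1 + C2*exp(z*(-10^(2/3)*7^(1/3)*(3*sqrt(989) + 499)^(1/3) - 70*10^(1/3)*7^(2/3)/(3*sqrt(989) + 499)^(1/3) + 140)/60)*sin(sqrt(3)*70^(1/3)*z*(-10^(1/3)*(3*sqrt(989) + 499)^(1/3) + 70*7^(1/3)/(3*sqrt(989) + 499)^(1/3))/60) + C3*exp(z*(-10^(2/3)*7^(1/3)*(3*sqrt(989) + 499)^(1/3) - 70*10^(1/3)*7^(2/3)/(3*sqrt(989) + 499)^(1/3) + 140)/60)*cos(sqrt(3)*70^(1/3)*z*(-10^(1/3)*(3*sqrt(989) + 499)^(1/3) + 70*7^(1/3)/(3*sqrt(989) + 499)^(1/3))/60) + C4*exp(z*(70*10^(1/3)*7^(2/3)/(3*sqrt(989) + 499)^(1/3) + 70 + 10^(2/3)*7^(1/3)*(3*sqrt(989) + 499)^(1/3))/30) + 25*z/9


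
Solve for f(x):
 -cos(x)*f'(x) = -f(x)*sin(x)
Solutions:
 f(x) = C1/cos(x)


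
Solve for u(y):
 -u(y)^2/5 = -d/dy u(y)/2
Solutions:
 u(y) = -5/(C1 + 2*y)


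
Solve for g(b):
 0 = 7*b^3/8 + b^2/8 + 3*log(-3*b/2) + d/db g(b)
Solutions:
 g(b) = C1 - 7*b^4/32 - b^3/24 - 3*b*log(-b) + 3*b*(-log(3) + log(2) + 1)


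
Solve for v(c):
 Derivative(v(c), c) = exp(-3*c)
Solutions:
 v(c) = C1 - exp(-3*c)/3


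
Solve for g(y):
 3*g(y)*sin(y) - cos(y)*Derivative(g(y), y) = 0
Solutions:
 g(y) = C1/cos(y)^3


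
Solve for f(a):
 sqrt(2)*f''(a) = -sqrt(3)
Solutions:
 f(a) = C1 + C2*a - sqrt(6)*a^2/4


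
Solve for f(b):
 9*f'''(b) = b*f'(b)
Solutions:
 f(b) = C1 + Integral(C2*airyai(3^(1/3)*b/3) + C3*airybi(3^(1/3)*b/3), b)


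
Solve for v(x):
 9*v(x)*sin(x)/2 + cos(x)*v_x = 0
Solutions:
 v(x) = C1*cos(x)^(9/2)


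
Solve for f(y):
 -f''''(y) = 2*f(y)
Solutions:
 f(y) = (C1*sin(2^(3/4)*y/2) + C2*cos(2^(3/4)*y/2))*exp(-2^(3/4)*y/2) + (C3*sin(2^(3/4)*y/2) + C4*cos(2^(3/4)*y/2))*exp(2^(3/4)*y/2)


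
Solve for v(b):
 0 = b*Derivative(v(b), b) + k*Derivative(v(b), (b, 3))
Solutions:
 v(b) = C1 + Integral(C2*airyai(b*(-1/k)^(1/3)) + C3*airybi(b*(-1/k)^(1/3)), b)


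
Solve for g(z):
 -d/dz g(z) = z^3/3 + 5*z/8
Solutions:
 g(z) = C1 - z^4/12 - 5*z^2/16


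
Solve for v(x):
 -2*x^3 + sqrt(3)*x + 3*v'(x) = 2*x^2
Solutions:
 v(x) = C1 + x^4/6 + 2*x^3/9 - sqrt(3)*x^2/6


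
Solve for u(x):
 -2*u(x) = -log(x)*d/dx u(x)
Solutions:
 u(x) = C1*exp(2*li(x))


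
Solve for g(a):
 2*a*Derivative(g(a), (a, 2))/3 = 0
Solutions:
 g(a) = C1 + C2*a


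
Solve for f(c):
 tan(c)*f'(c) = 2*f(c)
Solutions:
 f(c) = C1*sin(c)^2


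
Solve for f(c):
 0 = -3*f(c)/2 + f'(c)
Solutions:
 f(c) = C1*exp(3*c/2)


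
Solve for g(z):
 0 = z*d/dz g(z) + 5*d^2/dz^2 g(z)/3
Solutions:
 g(z) = C1 + C2*erf(sqrt(30)*z/10)


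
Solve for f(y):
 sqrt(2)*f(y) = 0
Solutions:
 f(y) = 0


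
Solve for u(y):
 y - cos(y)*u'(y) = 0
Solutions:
 u(y) = C1 + Integral(y/cos(y), y)


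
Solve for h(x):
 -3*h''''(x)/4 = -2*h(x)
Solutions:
 h(x) = C1*exp(-6^(3/4)*x/3) + C2*exp(6^(3/4)*x/3) + C3*sin(6^(3/4)*x/3) + C4*cos(6^(3/4)*x/3)


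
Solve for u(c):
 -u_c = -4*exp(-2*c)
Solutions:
 u(c) = C1 - 2*exp(-2*c)


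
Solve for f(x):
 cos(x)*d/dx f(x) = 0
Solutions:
 f(x) = C1


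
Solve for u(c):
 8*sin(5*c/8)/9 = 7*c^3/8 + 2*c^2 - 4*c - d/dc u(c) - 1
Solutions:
 u(c) = C1 + 7*c^4/32 + 2*c^3/3 - 2*c^2 - c + 64*cos(5*c/8)/45


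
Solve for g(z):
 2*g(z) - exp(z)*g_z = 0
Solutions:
 g(z) = C1*exp(-2*exp(-z))


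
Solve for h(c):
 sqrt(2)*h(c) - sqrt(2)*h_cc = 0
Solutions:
 h(c) = C1*exp(-c) + C2*exp(c)


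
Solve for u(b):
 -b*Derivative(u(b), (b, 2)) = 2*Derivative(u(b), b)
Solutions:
 u(b) = C1 + C2/b


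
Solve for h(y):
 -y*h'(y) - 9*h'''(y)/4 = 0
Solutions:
 h(y) = C1 + Integral(C2*airyai(-2^(2/3)*3^(1/3)*y/3) + C3*airybi(-2^(2/3)*3^(1/3)*y/3), y)


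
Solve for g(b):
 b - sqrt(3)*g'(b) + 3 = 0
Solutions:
 g(b) = C1 + sqrt(3)*b^2/6 + sqrt(3)*b


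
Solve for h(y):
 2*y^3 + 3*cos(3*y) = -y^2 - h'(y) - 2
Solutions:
 h(y) = C1 - y^4/2 - y^3/3 - 2*y - sin(3*y)


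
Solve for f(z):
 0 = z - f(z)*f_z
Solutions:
 f(z) = -sqrt(C1 + z^2)
 f(z) = sqrt(C1 + z^2)


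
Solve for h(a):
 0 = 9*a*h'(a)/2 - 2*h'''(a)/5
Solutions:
 h(a) = C1 + Integral(C2*airyai(90^(1/3)*a/2) + C3*airybi(90^(1/3)*a/2), a)


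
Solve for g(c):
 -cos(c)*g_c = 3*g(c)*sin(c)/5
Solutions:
 g(c) = C1*cos(c)^(3/5)


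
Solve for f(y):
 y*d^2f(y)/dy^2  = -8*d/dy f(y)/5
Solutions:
 f(y) = C1 + C2/y^(3/5)


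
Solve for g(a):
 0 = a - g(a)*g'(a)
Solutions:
 g(a) = -sqrt(C1 + a^2)
 g(a) = sqrt(C1 + a^2)


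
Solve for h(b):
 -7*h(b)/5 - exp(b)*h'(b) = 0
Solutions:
 h(b) = C1*exp(7*exp(-b)/5)


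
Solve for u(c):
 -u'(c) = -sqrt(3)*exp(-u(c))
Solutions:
 u(c) = log(C1 + sqrt(3)*c)


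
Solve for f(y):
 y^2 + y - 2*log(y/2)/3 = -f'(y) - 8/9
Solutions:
 f(y) = C1 - y^3/3 - y^2/2 + 2*y*log(y)/3 - 14*y/9 - 2*y*log(2)/3


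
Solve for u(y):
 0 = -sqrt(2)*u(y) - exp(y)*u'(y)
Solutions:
 u(y) = C1*exp(sqrt(2)*exp(-y))


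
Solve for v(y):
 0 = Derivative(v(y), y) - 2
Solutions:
 v(y) = C1 + 2*y


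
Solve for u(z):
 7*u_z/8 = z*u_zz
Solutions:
 u(z) = C1 + C2*z^(15/8)


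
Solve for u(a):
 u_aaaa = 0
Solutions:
 u(a) = C1 + C2*a + C3*a^2 + C4*a^3


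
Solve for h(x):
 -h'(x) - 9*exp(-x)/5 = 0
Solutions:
 h(x) = C1 + 9*exp(-x)/5


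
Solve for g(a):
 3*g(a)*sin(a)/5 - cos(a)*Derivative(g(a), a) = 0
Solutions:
 g(a) = C1/cos(a)^(3/5)


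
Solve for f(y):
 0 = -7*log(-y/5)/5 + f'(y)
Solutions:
 f(y) = C1 + 7*y*log(-y)/5 + 7*y*(-log(5) - 1)/5


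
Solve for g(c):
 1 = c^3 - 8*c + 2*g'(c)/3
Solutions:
 g(c) = C1 - 3*c^4/8 + 6*c^2 + 3*c/2


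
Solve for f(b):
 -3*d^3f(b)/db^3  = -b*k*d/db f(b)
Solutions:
 f(b) = C1 + Integral(C2*airyai(3^(2/3)*b*k^(1/3)/3) + C3*airybi(3^(2/3)*b*k^(1/3)/3), b)


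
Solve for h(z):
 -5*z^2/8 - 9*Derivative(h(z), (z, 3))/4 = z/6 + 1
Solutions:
 h(z) = C1 + C2*z + C3*z^2 - z^5/216 - z^4/324 - 2*z^3/27


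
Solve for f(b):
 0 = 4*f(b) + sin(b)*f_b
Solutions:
 f(b) = C1*(cos(b)^2 + 2*cos(b) + 1)/(cos(b)^2 - 2*cos(b) + 1)


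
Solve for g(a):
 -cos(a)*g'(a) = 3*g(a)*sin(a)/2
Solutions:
 g(a) = C1*cos(a)^(3/2)


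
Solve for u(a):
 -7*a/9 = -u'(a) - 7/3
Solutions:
 u(a) = C1 + 7*a^2/18 - 7*a/3


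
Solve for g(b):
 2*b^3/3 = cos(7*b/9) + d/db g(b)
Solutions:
 g(b) = C1 + b^4/6 - 9*sin(7*b/9)/7


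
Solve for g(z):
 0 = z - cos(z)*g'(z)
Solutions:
 g(z) = C1 + Integral(z/cos(z), z)


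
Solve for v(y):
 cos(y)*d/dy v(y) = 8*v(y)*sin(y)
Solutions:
 v(y) = C1/cos(y)^8


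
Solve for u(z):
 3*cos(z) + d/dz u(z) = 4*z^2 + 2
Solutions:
 u(z) = C1 + 4*z^3/3 + 2*z - 3*sin(z)


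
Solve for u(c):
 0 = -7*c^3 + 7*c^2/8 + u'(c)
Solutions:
 u(c) = C1 + 7*c^4/4 - 7*c^3/24


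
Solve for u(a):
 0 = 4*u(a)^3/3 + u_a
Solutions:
 u(a) = -sqrt(6)*sqrt(-1/(C1 - 4*a))/2
 u(a) = sqrt(6)*sqrt(-1/(C1 - 4*a))/2


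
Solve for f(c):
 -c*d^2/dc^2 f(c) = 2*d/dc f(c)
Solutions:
 f(c) = C1 + C2/c


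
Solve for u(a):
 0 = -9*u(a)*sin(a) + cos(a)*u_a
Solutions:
 u(a) = C1/cos(a)^9


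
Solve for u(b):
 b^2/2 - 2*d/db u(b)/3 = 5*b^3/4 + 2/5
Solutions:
 u(b) = C1 - 15*b^4/32 + b^3/4 - 3*b/5


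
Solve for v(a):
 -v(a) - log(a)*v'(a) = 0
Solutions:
 v(a) = C1*exp(-li(a))


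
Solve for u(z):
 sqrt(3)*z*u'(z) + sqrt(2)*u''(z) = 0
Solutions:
 u(z) = C1 + C2*erf(6^(1/4)*z/2)


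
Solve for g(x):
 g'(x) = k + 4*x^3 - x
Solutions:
 g(x) = C1 + k*x + x^4 - x^2/2


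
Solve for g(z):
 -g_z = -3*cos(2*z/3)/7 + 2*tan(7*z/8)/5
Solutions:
 g(z) = C1 + 16*log(cos(7*z/8))/35 + 9*sin(2*z/3)/14


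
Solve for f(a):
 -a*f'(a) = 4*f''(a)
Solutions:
 f(a) = C1 + C2*erf(sqrt(2)*a/4)


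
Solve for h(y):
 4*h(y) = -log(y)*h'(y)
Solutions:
 h(y) = C1*exp(-4*li(y))


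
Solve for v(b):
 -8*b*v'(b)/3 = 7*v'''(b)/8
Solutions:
 v(b) = C1 + Integral(C2*airyai(-4*21^(2/3)*b/21) + C3*airybi(-4*21^(2/3)*b/21), b)


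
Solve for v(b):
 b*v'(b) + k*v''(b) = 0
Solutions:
 v(b) = C1 + C2*sqrt(k)*erf(sqrt(2)*b*sqrt(1/k)/2)


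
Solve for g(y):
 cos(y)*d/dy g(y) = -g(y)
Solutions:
 g(y) = C1*sqrt(sin(y) - 1)/sqrt(sin(y) + 1)


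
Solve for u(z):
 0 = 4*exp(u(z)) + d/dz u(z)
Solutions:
 u(z) = log(1/(C1 + 4*z))


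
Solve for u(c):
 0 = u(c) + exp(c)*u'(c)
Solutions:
 u(c) = C1*exp(exp(-c))


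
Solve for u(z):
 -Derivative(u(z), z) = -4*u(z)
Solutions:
 u(z) = C1*exp(4*z)


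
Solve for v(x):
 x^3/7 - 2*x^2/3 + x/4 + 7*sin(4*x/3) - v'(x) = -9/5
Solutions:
 v(x) = C1 + x^4/28 - 2*x^3/9 + x^2/8 + 9*x/5 - 21*cos(4*x/3)/4


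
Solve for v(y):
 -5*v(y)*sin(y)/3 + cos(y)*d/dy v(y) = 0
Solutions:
 v(y) = C1/cos(y)^(5/3)


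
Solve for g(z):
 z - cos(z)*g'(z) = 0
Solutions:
 g(z) = C1 + Integral(z/cos(z), z)


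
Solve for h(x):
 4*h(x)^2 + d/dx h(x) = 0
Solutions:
 h(x) = 1/(C1 + 4*x)


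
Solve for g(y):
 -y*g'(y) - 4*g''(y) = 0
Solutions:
 g(y) = C1 + C2*erf(sqrt(2)*y/4)


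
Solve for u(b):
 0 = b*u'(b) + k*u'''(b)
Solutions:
 u(b) = C1 + Integral(C2*airyai(b*(-1/k)^(1/3)) + C3*airybi(b*(-1/k)^(1/3)), b)


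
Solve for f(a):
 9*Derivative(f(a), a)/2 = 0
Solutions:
 f(a) = C1


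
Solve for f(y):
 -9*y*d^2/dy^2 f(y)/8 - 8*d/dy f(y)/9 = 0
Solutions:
 f(y) = C1 + C2*y^(17/81)


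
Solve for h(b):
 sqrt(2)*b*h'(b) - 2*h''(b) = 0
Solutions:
 h(b) = C1 + C2*erfi(2^(1/4)*b/2)


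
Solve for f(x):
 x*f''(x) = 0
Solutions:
 f(x) = C1 + C2*x


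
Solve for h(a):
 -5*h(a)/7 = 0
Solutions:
 h(a) = 0


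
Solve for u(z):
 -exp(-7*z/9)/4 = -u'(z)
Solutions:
 u(z) = C1 - 9*exp(-7*z/9)/28


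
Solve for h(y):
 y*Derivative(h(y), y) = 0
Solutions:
 h(y) = C1


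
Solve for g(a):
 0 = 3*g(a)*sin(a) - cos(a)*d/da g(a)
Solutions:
 g(a) = C1/cos(a)^3


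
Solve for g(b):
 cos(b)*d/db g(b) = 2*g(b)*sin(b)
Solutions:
 g(b) = C1/cos(b)^2


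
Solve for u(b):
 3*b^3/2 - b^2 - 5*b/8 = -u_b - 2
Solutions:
 u(b) = C1 - 3*b^4/8 + b^3/3 + 5*b^2/16 - 2*b


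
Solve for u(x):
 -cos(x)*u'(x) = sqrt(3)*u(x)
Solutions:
 u(x) = C1*(sin(x) - 1)^(sqrt(3)/2)/(sin(x) + 1)^(sqrt(3)/2)


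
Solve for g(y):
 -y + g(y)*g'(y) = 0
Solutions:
 g(y) = -sqrt(C1 + y^2)
 g(y) = sqrt(C1 + y^2)


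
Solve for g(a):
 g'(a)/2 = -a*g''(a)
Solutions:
 g(a) = C1 + C2*sqrt(a)


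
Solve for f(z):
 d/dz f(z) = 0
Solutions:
 f(z) = C1


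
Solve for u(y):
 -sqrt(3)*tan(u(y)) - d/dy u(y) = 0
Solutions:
 u(y) = pi - asin(C1*exp(-sqrt(3)*y))
 u(y) = asin(C1*exp(-sqrt(3)*y))


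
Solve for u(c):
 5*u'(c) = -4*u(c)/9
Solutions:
 u(c) = C1*exp(-4*c/45)


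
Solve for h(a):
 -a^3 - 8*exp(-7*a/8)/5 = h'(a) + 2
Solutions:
 h(a) = C1 - a^4/4 - 2*a + 64*exp(-7*a/8)/35


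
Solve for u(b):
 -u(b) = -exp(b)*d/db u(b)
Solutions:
 u(b) = C1*exp(-exp(-b))


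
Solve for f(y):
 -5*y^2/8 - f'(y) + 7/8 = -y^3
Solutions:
 f(y) = C1 + y^4/4 - 5*y^3/24 + 7*y/8


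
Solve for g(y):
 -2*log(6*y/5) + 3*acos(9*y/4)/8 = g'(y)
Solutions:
 g(y) = C1 - 2*y*log(y) + 3*y*acos(9*y/4)/8 - 2*y*log(6) + 2*y + 2*y*log(5) - sqrt(16 - 81*y^2)/24


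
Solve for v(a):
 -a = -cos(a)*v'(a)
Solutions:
 v(a) = C1 + Integral(a/cos(a), a)


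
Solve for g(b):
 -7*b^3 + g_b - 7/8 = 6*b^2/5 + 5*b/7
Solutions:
 g(b) = C1 + 7*b^4/4 + 2*b^3/5 + 5*b^2/14 + 7*b/8


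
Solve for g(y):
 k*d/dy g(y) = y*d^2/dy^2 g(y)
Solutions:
 g(y) = C1 + y^(re(k) + 1)*(C2*sin(log(y)*Abs(im(k))) + C3*cos(log(y)*im(k)))


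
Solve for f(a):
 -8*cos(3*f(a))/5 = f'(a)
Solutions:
 8*a/5 - log(sin(3*f(a)) - 1)/6 + log(sin(3*f(a)) + 1)/6 = C1


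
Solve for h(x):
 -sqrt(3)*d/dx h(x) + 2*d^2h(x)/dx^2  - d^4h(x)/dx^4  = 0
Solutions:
 h(x) = C1 + C4*exp(-sqrt(3)*x) + (C2*sin(x/2) + C3*cos(x/2))*exp(sqrt(3)*x/2)


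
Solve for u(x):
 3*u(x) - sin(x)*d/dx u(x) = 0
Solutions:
 u(x) = C1*(cos(x) - 1)^(3/2)/(cos(x) + 1)^(3/2)


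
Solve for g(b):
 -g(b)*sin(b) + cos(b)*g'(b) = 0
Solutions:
 g(b) = C1/cos(b)


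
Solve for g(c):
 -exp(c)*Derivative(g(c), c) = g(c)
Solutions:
 g(c) = C1*exp(exp(-c))


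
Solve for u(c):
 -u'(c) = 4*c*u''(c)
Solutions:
 u(c) = C1 + C2*c^(3/4)


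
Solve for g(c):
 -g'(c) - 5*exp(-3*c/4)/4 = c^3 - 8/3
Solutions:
 g(c) = C1 - c^4/4 + 8*c/3 + 5*exp(-3*c/4)/3


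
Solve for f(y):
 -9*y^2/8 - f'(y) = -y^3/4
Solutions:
 f(y) = C1 + y^4/16 - 3*y^3/8


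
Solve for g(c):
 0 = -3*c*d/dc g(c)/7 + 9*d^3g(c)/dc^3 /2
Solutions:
 g(c) = C1 + Integral(C2*airyai(2^(1/3)*21^(2/3)*c/21) + C3*airybi(2^(1/3)*21^(2/3)*c/21), c)


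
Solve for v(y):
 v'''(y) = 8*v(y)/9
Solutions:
 v(y) = C3*exp(2*3^(1/3)*y/3) + (C1*sin(3^(5/6)*y/3) + C2*cos(3^(5/6)*y/3))*exp(-3^(1/3)*y/3)


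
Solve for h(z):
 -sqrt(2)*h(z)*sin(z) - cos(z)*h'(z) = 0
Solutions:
 h(z) = C1*cos(z)^(sqrt(2))


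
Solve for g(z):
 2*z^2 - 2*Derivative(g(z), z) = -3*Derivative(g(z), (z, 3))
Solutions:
 g(z) = C1 + C2*exp(-sqrt(6)*z/3) + C3*exp(sqrt(6)*z/3) + z^3/3 + 3*z


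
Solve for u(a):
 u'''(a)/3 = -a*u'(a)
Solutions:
 u(a) = C1 + Integral(C2*airyai(-3^(1/3)*a) + C3*airybi(-3^(1/3)*a), a)


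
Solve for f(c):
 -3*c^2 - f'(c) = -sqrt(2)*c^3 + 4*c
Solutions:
 f(c) = C1 + sqrt(2)*c^4/4 - c^3 - 2*c^2


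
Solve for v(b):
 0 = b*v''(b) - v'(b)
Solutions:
 v(b) = C1 + C2*b^2


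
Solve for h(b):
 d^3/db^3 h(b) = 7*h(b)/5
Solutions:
 h(b) = C3*exp(5^(2/3)*7^(1/3)*b/5) + (C1*sin(sqrt(3)*5^(2/3)*7^(1/3)*b/10) + C2*cos(sqrt(3)*5^(2/3)*7^(1/3)*b/10))*exp(-5^(2/3)*7^(1/3)*b/10)


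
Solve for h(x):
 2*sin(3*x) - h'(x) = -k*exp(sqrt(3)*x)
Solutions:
 h(x) = C1 + sqrt(3)*k*exp(sqrt(3)*x)/3 - 2*cos(3*x)/3


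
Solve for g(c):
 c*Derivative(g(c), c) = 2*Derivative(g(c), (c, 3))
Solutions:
 g(c) = C1 + Integral(C2*airyai(2^(2/3)*c/2) + C3*airybi(2^(2/3)*c/2), c)


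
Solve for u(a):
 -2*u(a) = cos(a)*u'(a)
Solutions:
 u(a) = C1*(sin(a) - 1)/(sin(a) + 1)


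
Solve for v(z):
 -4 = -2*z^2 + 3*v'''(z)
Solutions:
 v(z) = C1 + C2*z + C3*z^2 + z^5/90 - 2*z^3/9


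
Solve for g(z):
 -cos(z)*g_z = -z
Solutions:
 g(z) = C1 + Integral(z/cos(z), z)


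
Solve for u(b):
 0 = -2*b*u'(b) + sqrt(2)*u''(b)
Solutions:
 u(b) = C1 + C2*erfi(2^(3/4)*b/2)


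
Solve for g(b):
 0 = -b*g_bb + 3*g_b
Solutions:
 g(b) = C1 + C2*b^4


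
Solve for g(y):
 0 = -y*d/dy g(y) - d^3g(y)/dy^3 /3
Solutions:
 g(y) = C1 + Integral(C2*airyai(-3^(1/3)*y) + C3*airybi(-3^(1/3)*y), y)


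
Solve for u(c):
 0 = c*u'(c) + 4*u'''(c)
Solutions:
 u(c) = C1 + Integral(C2*airyai(-2^(1/3)*c/2) + C3*airybi(-2^(1/3)*c/2), c)


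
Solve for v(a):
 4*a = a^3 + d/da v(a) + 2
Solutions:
 v(a) = C1 - a^4/4 + 2*a^2 - 2*a


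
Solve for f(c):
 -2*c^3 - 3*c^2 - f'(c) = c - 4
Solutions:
 f(c) = C1 - c^4/2 - c^3 - c^2/2 + 4*c


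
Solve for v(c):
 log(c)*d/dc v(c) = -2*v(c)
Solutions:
 v(c) = C1*exp(-2*li(c))


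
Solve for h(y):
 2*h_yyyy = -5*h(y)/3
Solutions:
 h(y) = (C1*sin(10^(1/4)*3^(3/4)*y/6) + C2*cos(10^(1/4)*3^(3/4)*y/6))*exp(-10^(1/4)*3^(3/4)*y/6) + (C3*sin(10^(1/4)*3^(3/4)*y/6) + C4*cos(10^(1/4)*3^(3/4)*y/6))*exp(10^(1/4)*3^(3/4)*y/6)


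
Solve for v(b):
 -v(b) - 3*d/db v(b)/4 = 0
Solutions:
 v(b) = C1*exp(-4*b/3)


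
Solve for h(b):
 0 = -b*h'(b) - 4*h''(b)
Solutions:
 h(b) = C1 + C2*erf(sqrt(2)*b/4)
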